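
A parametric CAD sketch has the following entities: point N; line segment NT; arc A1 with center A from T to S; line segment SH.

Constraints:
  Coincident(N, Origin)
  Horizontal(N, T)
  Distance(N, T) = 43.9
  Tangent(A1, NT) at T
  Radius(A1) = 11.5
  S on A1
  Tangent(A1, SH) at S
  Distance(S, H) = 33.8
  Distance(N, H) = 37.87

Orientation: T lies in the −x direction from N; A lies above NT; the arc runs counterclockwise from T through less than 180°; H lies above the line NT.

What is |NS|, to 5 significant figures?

34.556

N is at the origin; N and T share the same y with |NT| = 43.9 and T on the −x side, so T = (-43.900, 0.0000). Tangency of A1 to NT means the radius AT is perpendicular to NT, so A = T + (0, 11.5) = (-43.900, 11.500). Since AS ⟂ SH (tangency), |AH| = √(11.5² + 33.8²) = 35.703 regardless of where S sits on A1. So H lies on both circle(N, 37.87) and circle(A, 35.703); the above-NT intersection is H = (-16.320, 34.173). S is the foot of the tangent from H: S = (-34.125, 5.4423).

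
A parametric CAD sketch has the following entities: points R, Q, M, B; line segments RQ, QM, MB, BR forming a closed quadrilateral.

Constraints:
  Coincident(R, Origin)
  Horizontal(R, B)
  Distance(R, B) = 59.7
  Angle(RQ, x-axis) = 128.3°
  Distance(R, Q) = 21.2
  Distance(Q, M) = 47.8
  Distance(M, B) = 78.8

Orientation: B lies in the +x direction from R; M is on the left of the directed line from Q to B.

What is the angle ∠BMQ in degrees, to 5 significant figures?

67.261°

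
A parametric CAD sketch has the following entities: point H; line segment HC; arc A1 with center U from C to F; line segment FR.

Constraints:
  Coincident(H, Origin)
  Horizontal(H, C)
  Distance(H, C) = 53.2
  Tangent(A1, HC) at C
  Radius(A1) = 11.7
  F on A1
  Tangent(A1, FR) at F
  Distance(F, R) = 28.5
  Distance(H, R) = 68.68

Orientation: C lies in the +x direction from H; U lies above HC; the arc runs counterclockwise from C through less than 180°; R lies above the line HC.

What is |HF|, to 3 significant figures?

66.1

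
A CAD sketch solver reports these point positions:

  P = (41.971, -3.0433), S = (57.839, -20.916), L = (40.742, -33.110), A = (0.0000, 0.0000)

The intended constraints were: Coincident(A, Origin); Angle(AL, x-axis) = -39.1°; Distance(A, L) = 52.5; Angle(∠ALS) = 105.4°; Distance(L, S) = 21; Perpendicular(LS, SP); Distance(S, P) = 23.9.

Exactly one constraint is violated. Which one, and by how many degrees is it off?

Perpendicular(LS, SP) — off by 6.10°.

A = (0.00, 0.00) ✓; AL at -39.10° ✓; |AL| = 52.50 ✓; ∠ALS = 105.4° ✓; |LS| = 21.00 ✓; ∠(LS, SP) = 96.10° ✗; |SP| = 23.90 ✓.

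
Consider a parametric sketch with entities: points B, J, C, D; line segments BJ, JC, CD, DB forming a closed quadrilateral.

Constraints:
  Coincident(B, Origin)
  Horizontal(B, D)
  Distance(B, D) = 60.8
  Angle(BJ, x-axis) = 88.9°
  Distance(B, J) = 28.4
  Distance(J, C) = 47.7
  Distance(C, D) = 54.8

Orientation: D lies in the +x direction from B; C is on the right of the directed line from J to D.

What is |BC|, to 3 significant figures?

20.7

Checks: B = (0.00, 0.00) ✓; |JC| = 47.70 ✓; |CD| = 54.80 ✓.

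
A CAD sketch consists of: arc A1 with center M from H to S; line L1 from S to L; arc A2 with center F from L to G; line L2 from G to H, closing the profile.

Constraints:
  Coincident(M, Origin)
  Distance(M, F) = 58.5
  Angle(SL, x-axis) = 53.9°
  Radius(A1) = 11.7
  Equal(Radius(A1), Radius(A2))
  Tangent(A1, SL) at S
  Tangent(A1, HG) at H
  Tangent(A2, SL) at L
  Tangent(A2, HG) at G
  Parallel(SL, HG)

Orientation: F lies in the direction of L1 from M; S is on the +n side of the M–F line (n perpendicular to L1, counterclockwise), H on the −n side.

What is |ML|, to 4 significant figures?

59.66

The slot axis is L1's direction at 53.9°, so u = (cos 53.9°, sin 53.9°) = (0.5892, 0.8080) and n = (−sin 53.9°, cos 53.9°) = (-0.8080, 0.5892). M is at the origin and F lies 58.5 along u from M, so F = 58.5·u = (34.47, 47.27). Tangency of A1 to both parallel lines with radius 11.7 puts S and H at M ± 11.7·n: S = (-9.453, 6.894), H = (9.453, -6.894). Equal radii place L and G the same way about F: L = F + 11.7·n = (25.01, 54.16), G = F − 11.7·n = (43.92, 40.37). Then |ML| = |L − M| = 59.66.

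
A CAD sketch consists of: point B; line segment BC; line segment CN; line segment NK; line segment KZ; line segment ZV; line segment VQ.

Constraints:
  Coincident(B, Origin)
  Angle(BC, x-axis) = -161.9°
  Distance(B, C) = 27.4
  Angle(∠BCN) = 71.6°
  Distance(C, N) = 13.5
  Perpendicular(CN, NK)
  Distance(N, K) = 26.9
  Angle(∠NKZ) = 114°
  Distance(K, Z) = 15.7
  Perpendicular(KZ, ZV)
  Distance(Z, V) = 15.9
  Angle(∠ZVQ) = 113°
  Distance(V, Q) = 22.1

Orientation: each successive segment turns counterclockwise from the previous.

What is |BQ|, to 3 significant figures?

23.4

B is at the origin; BC runs at -161.9° with length 27.4, so C = (-26.0, -8.51). ∠BCN = 71.6° gives CN at -53.5° from the x-axis; with |CN| = 13.5, N = (-18.0, -19.4). CN is perpendicular to NK, so NK runs at 36.5°; with |NK| = 26.9, K = (3.61, -3.36). ∠NKZ = 114.0° gives KZ at 102° from the x-axis; with |KZ| = 15.7, Z = (0.212, 12.0). The perpendicularity gives ZV at right angles to KZ, so ZV runs at -168°; with |ZV| = 15.9, V = (-15.3, 8.52). ∠ZVQ = 113.0° gives VQ at -100° from the x-axis; with |VQ| = 22.1, Q = (-19.3, -13.2). Then |BQ| = |Q − B| = 23.4.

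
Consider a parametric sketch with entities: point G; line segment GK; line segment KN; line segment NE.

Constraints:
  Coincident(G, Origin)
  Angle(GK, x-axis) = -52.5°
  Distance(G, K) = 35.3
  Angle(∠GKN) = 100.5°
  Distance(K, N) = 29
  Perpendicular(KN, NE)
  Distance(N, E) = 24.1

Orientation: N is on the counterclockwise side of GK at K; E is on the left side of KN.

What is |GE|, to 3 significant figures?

37.0

G is at the origin; GK runs at -52.5° with length 35.3, so K = 35.3·(cos -52.5°, sin -52.5°) = (21.5, -28.0). ∠GKN = 100.5°, so KN runs at -52.5° + (180° − 100.5°) = 27.0° from the x-axis; with |KN| = 29.0, N = K + 29.0·(cos 27.0°, sin 27.0°) = (47.3, -14.8). KN is perpendicular to NE; with |NE| = 24.1 on the left of KN, E = N + 24.1·(-0.454, 0.891) = (36.4, 6.63). Then |GE| = |E − G| = 37.0.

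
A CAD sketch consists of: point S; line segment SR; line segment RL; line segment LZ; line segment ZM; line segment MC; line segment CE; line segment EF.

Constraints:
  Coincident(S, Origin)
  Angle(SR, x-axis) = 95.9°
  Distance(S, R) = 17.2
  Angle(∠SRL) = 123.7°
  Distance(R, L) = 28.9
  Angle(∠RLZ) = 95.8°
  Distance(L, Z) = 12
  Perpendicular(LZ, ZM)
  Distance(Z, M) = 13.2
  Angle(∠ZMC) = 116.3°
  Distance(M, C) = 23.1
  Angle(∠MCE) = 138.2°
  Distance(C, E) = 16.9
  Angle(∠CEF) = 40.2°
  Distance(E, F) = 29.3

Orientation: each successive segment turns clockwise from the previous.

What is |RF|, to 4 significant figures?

22.54

S is at the origin; SR runs at 95.9° with length 17.2, so R = (-1.768, 17.11). ∠SRL = 123.7° gives RL at 39.60° from the x-axis; with |RL| = 28.9, L = (20.50, 35.53). ∠RLZ = 95.8° gives LZ at -44.60° from the x-axis; with |LZ| = 12.0, Z = (29.04, 27.10). LZ ⟂ ZM, so ZM runs at -134.6°; with |ZM| = 13.2, M = (19.78, 17.71). ∠ZMC = 116.3° gives MC at 161.7° from the x-axis; with |MC| = 23.1, C = (-2.156, 24.96). ∠MCE = 138.2° gives CE at 119.9° from the x-axis; with |CE| = 16.9, E = (-10.58, 39.61). ∠CEF = 40.2° gives EF at -19.90° from the x-axis; with |EF| = 29.3, F = (16.97, 29.64). Then |RF| = |F − R| = 22.54.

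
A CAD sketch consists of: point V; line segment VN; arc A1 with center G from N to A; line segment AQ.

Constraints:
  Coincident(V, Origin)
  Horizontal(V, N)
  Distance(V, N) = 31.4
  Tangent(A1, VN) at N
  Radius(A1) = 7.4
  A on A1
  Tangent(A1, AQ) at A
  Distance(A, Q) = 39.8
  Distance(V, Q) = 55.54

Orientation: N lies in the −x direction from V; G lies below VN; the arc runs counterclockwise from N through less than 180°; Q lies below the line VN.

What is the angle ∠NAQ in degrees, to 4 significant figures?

127.6°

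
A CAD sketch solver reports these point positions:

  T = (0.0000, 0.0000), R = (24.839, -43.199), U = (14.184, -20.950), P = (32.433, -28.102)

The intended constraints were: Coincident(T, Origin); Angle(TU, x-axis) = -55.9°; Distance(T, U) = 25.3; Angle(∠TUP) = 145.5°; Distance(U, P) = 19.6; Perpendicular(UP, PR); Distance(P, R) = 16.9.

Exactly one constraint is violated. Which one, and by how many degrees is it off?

Perpendicular(UP, PR) — off by 5.30°.

T = (0.00, 0.00) ✓; TU at -55.90° ✓; |TU| = 25.30 ✓; ∠TUP = 145.5° ✓; |UP| = 19.60 ✓; ∠(UP, PR) = 95.30° ✗; |PR| = 16.90 ✓.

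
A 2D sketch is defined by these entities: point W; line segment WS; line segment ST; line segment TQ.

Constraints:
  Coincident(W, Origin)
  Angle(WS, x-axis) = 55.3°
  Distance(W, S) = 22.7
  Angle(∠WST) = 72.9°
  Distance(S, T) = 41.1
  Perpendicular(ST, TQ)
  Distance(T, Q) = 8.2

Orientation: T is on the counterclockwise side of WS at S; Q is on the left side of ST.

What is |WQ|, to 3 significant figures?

37.0

W is at the origin; WS runs at 55.3° with length 22.7, so S = 22.7·(cos 55.3°, sin 55.3°) = (12.9, 18.7). ∠WST = 72.9°, so ST runs at 55.3° + (180° − 72.9°) = 162° from the x-axis; with |ST| = 41.1, T = S + 41.1·(cos 162°, sin 162°) = (-26.3, 31.1). ST is perpendicular to TQ; with |TQ| = 8.2 on the left of ST, Q = T + 8.2·(-0.302, -0.953) = (-28.7, 23.3). Then |WQ| = |Q − W| = 37.0.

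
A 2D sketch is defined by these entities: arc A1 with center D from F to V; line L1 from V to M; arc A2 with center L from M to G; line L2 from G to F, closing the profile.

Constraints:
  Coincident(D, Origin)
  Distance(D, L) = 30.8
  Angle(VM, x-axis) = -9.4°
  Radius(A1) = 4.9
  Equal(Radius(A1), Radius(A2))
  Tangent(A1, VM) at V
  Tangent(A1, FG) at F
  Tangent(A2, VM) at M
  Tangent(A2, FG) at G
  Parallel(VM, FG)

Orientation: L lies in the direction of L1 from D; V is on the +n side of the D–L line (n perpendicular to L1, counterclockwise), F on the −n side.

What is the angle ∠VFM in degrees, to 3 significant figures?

72.3°

The slot axis is L1's direction at -9.4°, so u = (cos -9.4°, sin -9.4°) = (0.987, -0.163) and n = (−sin -9.4°, cos -9.4°) = (0.163, 0.987). D is at the origin and L lies 30.8 along u from D, so L = 30.8·u = (30.4, -5.03). Tangency of A1 to both parallel lines with radius 4.9 puts V and F at D ± 4.9·n: V = (0.800, 4.83), F = (-0.800, -4.83). Equal radii place M and G the same way about L: M = L + 4.9·n = (31.2, -0.196), G = L − 4.9·n = (29.6, -9.86). Then cos ∠VFM = FV·FM / (|FV||FM|), giving 72.3°.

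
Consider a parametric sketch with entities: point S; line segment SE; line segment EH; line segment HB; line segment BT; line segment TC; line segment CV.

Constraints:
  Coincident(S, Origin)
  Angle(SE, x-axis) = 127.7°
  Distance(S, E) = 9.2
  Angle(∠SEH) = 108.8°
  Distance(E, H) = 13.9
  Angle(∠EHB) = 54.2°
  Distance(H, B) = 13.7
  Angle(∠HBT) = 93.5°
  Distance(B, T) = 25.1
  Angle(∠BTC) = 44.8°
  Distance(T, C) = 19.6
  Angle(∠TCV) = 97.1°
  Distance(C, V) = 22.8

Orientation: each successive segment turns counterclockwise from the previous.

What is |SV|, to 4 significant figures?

15.71

∠BTC = 44.8° gives TC at -173.6° from the x-axis; with |TC| = 19.6, C = (-11.35, 12.24). ∠TCV = 97.1° gives CV at -90.70° from the x-axis; with |CV| = 22.8, V = (-11.62, -10.56). Then |SV| = |V − S| = 15.71.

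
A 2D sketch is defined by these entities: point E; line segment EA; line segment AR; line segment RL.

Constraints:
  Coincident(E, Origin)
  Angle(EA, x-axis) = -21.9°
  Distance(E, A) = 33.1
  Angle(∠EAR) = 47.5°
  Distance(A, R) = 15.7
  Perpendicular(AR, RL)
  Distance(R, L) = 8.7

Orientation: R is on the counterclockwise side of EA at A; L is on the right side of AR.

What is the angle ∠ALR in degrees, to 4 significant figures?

61.01°

E is at the origin; EA runs at -21.9° with length 33.1, so A = 33.1·(cos -21.9°, sin -21.9°) = (30.71, -12.35). ∠EAR = 47.5°, so AR runs at -21.9° + (180° − 47.5°) = 110.6° from the x-axis; with |AR| = 15.7, R = A + 15.7·(cos 110.6°, sin 110.6°) = (25.19, 2.350). AR ⟂ RL; with |RL| = 8.7 on the right of AR, L = R + 8.7·(0.9361, 0.3518) = (33.33, 5.411). Then cos ∠ALR = LA·LR / (|LA||LR|), giving 61.01°.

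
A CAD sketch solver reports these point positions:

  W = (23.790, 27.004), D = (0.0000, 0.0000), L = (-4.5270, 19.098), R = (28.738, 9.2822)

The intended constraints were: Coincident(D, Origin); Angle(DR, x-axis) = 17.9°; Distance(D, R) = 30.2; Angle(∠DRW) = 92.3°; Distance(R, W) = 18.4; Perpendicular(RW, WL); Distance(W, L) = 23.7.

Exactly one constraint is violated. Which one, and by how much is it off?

Distance(W, L) = 23.7 — off by 5.70.

D = (0.00, 0.00) ✓; DR at 17.90° ✓; |DR| = 30.20 ✓; ∠DRW = 92.30° ✓; |RW| = 18.40 ✓; ∠(RW, WL) = 90.00° ✓; |WL| = 29.40 ✗.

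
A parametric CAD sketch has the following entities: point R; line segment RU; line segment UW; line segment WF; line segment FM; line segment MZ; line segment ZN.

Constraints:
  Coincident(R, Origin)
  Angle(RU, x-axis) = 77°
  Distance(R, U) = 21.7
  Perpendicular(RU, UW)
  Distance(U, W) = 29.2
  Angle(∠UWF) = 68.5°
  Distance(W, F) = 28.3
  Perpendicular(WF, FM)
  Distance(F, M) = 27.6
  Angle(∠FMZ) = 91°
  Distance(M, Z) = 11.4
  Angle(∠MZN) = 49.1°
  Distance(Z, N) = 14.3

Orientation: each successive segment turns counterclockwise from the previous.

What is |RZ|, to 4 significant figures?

16.41

R is at the origin; RU runs at 77.0° with length 21.7, so U = (4.881, 21.14). The perpendicularity gives UW at right angles to RU, so UW runs at 167.0°; with |UW| = 29.2, W = (-23.57, 27.71). ∠UWF = 68.5° gives WF at -81.50° from the x-axis; with |WF| = 28.3, F = (-19.39, -0.2767). WF ⟂ FM, so FM runs at 8.500°; with |FM| = 27.6, M = (7.910, 3.803). ∠FMZ = 91.0° gives MZ at 97.50° from the x-axis; with |MZ| = 11.4, Z = (6.422, 15.11). Then |RZ| = |Z − R| = 16.41.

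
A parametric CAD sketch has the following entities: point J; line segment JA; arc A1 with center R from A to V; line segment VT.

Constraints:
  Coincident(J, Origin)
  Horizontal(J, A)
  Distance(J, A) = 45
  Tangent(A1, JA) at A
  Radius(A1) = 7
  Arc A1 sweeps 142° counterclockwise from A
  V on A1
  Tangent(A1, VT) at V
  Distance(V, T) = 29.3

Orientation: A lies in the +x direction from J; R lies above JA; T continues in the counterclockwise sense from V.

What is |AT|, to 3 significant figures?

35.9

On A1, A sits at bearing -90° from R; a 142° counterclockwise sweep puts V at bearing 52°, so V = R + 7.0·(cos 52°, sin 52°) = (49.3, 12.5). The tangent condition forces RV to be normal to VT, so VT runs along (−sin 52°, cos 52°); with |VT| = 29.3, T = (26.2, 30.6). Then |AT| = |T − A| = 35.9.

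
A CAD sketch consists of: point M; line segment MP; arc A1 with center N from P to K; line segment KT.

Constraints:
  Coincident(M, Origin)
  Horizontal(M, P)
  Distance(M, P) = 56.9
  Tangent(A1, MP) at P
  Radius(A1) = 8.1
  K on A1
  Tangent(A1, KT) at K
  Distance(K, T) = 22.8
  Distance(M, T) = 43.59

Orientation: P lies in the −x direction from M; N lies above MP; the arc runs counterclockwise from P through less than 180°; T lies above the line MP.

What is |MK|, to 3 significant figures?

50.3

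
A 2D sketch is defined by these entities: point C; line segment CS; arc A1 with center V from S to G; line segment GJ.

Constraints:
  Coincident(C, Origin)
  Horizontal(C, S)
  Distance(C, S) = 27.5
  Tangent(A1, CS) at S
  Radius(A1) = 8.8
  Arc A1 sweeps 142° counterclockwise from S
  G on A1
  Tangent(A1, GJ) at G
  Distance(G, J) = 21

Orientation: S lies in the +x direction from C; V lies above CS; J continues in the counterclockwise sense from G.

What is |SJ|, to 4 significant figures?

30.75

C is at the origin; C and S share the same y with |CS| = 27.5 and S on the +x side, so S = (27.50, 0.000). Tangency of A1 to CS means the radius VS is perpendicular to CS, so V = S + (0, 8.8) = (27.50, 8.800). On A1, S sits at bearing -90° from V; a 142° counterclockwise sweep puts G at bearing 52°, so G = V + 8.8·(cos 52°, sin 52°) = (32.92, 15.73). Since A1 is tangent to GJ there, VG ⟂ GJ, so GJ runs along (−sin 52°, cos 52°); with |GJ| = 21.0, J = (16.37, 28.66). Then |SJ| = |J − S| = 30.75.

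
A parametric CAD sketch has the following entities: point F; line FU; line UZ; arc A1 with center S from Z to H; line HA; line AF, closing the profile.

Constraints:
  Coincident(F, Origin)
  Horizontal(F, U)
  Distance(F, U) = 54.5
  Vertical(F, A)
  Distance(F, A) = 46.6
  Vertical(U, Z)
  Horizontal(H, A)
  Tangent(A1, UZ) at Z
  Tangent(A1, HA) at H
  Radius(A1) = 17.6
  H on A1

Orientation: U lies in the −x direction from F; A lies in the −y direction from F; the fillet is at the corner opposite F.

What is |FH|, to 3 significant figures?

59.4

The virtual corner opposite F is at (-54.5, -46.6). Since A1 is tangent to UZ there, SZ ⟂ UZ and since A1 is tangent to HA there, SH ⟂ HA, with radius 17.6, so the center S sits 17.6 in from both sides at S = (-36.9, -29.0). That places the tangent points at Z = (-54.5, -29.0) on UZ and H = (-36.9, -46.6) on HA. Then |FH| = |H − F| = 59.4.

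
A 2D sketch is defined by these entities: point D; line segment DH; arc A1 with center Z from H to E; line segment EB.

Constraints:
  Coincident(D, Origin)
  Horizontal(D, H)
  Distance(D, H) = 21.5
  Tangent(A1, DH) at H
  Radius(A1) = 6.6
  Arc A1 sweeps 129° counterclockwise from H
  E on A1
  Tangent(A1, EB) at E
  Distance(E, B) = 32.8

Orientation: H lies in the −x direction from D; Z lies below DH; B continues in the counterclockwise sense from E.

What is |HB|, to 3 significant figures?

39.4

D is at the origin; D and H share the same y with |DH| = 21.5 and H on the −x side, so H = (-21.5, 0.00). Since A1 is tangent to DH there, ZH ⟂ DH, so Z = H + (0, -6.6) = (-21.5, -6.60). On A1, H sits at bearing 90° from Z; a 129° counterclockwise sweep puts E at bearing 219°, so E = Z + 6.6·(cos 219°, sin 219°) = (-26.6, -10.8). The tangent condition forces ZE to be normal to EB, so EB runs along (−sin 219°, cos 219°); with |EB| = 32.8, B = (-5.99, -36.2). Then |HB| = |B − H| = 39.4.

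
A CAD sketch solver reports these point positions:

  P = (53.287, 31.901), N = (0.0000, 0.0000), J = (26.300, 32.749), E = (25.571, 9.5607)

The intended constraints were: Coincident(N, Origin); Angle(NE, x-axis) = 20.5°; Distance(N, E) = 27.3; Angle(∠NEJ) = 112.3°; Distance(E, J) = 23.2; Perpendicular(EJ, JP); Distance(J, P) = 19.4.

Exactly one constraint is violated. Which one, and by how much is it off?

Distance(J, P) = 19.4 — off by 7.60.

N = (0.00, 0.00) ✓; NE at 20.50° ✓; |NE| = 27.30 ✓; ∠NEJ = 112.3° ✓; |EJ| = 23.20 ✓; ∠(EJ, JP) = 90.00° ✓; |JP| = 27.00 ✗.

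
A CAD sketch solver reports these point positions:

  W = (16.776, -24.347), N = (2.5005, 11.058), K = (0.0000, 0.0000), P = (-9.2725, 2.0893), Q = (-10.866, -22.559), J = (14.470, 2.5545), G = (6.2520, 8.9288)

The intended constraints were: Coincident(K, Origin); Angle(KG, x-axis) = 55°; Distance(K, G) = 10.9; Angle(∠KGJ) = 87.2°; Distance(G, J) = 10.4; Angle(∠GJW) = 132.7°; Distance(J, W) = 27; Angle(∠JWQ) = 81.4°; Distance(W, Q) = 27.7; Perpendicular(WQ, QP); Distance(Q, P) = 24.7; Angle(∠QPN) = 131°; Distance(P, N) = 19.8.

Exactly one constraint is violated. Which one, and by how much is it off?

Distance(P, N) = 19.8 — off by 5.00.

K = (0.00, 0.00) ✓; KG at 55.00° ✓; |KG| = 10.90 ✓; ∠KGJ = 87.20° ✓; |GJ| = 10.40 ✓; ∠GJW = 132.7° ✓; |JW| = 27.00 ✓; ∠JWQ = 81.40° ✓; |WQ| = 27.70 ✓; ∠(WQ, QP) = 90.00° ✓; |QP| = 24.70 ✓; ∠QPN = 131.0° ✓; |PN| = 14.80 ✗.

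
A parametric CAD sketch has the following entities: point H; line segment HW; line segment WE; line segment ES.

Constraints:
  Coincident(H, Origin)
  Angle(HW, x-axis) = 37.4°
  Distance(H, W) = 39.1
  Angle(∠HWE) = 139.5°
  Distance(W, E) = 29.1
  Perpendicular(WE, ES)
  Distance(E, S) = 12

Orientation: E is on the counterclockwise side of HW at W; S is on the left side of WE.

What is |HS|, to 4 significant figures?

60.34

H is at the origin; HW runs at 37.4° with length 39.1, so W = 39.1·(cos 37.4°, sin 37.4°) = (31.06, 23.75). ∠HWE = 139.5°, so WE runs at 37.4° + (180° − 139.5°) = 77.90° from the x-axis; with |WE| = 29.1, E = W + 29.1·(cos 77.90°, sin 77.90°) = (37.16, 52.20). WE is perpendicular to ES; with |ES| = 12.0 on the left of WE, S = E + 12.0·(-0.9778, 0.2096) = (25.43, 54.72). Then |HS| = |S − H| = 60.34.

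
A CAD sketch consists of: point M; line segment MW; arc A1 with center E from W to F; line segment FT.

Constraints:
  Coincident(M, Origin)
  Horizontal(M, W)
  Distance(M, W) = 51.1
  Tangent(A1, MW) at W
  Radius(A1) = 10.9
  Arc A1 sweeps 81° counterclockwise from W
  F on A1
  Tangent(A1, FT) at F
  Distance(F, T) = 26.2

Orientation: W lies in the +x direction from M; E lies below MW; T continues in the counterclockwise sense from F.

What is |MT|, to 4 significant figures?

50.43

M is at the origin; M and W share the same y with |MW| = 51.1 and W on the +x side, so W = (51.10, 0.000). Since A1 is tangent to MW there, EW ⟂ MW, so E = W + (0, -10.9) = (51.10, -10.90). On A1, W sits at bearing 90° from E; an 81° counterclockwise sweep puts F at bearing 171°, so F = E + 10.9·(cos 171°, sin 171°) = (40.33, -9.195). A1 meets FT tangentially, so EF is at right angles to FT, so FT runs along (−sin 171°, cos 171°); with |FT| = 26.2, T = (36.24, -35.07). Then |MT| = |T − M| = 50.43.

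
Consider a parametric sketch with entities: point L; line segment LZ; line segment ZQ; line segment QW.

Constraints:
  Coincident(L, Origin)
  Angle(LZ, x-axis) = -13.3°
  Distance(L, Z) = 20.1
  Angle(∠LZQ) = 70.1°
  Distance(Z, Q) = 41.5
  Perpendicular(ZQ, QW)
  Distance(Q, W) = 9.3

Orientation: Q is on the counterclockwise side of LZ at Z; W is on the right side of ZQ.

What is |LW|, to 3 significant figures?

44.7

L is at the origin; LZ runs at -13.3° with length 20.1, so Z = 20.1·(cos -13.3°, sin -13.3°) = (19.6, -4.62). ∠LZQ = 70.1°, so ZQ runs at -13.3° + (180° − 70.1°) = 96.6° from the x-axis; with |ZQ| = 41.5, Q = Z + 41.5·(cos 96.6°, sin 96.6°) = (14.8, 36.6). ZQ is perpendicular to QW; with |QW| = 9.3 on the right of ZQ, W = Q + 9.3·(0.993, 0.115) = (24.0, 37.7). Then |LW| = |W − L| = 44.7.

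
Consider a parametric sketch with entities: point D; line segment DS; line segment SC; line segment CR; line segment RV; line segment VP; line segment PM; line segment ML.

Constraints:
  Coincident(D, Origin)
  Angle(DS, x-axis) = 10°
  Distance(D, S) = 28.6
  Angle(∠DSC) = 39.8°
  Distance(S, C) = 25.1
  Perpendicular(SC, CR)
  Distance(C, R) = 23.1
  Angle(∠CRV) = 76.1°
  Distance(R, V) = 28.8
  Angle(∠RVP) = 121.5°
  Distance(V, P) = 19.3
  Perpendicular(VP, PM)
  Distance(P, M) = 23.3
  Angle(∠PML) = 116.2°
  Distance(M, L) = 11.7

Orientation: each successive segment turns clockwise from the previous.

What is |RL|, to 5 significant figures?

24.168

D is at the origin; DS runs at 10.0° with length 28.6, so S = (28.166, 4.9663). ∠DSC = 39.8° gives SC at -130.20° from the x-axis; with |SC| = 25.1, C = (11.965, -14.205). SC is perpendicular to CR, so CR runs at 139.80°; with |CR| = 23.1, R = (-5.6792, 0.70513). ∠CRV = 76.1° gives RV at 35.900° from the x-axis; with |RV| = 28.8, V = (17.650, 17.593). ∠RVP = 121.5° gives VP at -22.600° from the x-axis; with |VP| = 19.3, P = (35.468, 10.176). The perpendicularity gives PM at right angles to VP, so PM runs at -112.60°; with |PM| = 23.3, M = (26.514, -11.335). ∠PML = 116.2° gives ML at -176.40° from the x-axis; with |ML| = 11.7, L = (14.837, -12.070). Then |RL| = |L − R| = 24.168.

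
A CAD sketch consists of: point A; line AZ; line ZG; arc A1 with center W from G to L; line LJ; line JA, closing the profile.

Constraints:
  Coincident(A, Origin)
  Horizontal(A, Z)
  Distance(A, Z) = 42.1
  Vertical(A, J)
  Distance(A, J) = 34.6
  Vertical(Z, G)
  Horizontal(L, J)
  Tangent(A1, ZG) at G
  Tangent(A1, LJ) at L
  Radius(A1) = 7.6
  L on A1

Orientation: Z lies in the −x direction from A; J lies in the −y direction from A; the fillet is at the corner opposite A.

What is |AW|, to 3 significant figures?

43.8

A is at the origin; AZ is horizontal with |AZ| = 42.1 and Z on the −x side, so Z = (-42.1, 0.00). AJ is vertical with |AJ| = 34.6 and J on the −y side, so J = (0.00, -34.6). The virtual corner opposite A is at (-42.1, -34.6). Tangency of A1 to ZG means the radius WG is perpendicular to ZG and tangency of A1 to LJ means the radius WL is perpendicular to LJ, with radius 7.6, so the center W sits 7.6 in from both sides at W = (-34.5, -27.0). Then |AW| = |W − A| = 43.8.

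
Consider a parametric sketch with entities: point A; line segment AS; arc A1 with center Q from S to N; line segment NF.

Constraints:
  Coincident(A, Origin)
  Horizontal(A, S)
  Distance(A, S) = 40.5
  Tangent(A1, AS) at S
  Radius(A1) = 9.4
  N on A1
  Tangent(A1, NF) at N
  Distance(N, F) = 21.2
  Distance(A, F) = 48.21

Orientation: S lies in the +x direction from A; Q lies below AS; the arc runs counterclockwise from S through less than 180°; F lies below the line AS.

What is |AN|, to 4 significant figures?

33.35

Checks: |QN| = 9.400 ✓; ∠(QN, NF) = 90.00° ✓; |NF| = 21.20 ✓; |AF| = 48.21 ✓.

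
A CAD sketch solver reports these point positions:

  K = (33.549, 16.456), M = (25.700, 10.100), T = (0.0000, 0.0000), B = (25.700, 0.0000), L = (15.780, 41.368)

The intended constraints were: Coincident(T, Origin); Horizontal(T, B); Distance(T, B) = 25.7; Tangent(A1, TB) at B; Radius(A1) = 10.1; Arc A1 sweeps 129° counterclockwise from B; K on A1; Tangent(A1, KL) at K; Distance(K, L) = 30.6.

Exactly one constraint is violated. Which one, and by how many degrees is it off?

Tangent(A1, KL) at K — off by 3.50°.

T = (0.00, 0.00) ✓; T.y = 0.00, B.y = 0.00 ✓; |TB| = 25.70 ✓; ∠(MB, BT) = 90.00° ✓; |MB| = 10.10 ✓; bearing(M→K) − bearing(M→B) = 129.0° ✓; |MK| = 10.10 ✓; ∠(MK, KL) = 93.50° ✗; |KL| = 30.60 ✓.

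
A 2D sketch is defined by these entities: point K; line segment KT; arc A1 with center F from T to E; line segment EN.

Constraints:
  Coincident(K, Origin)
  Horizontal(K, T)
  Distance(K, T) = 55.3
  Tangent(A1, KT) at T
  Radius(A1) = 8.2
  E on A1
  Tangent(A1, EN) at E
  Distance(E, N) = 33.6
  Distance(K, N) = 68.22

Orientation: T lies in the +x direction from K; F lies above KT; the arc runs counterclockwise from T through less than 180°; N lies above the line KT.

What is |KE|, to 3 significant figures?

64.0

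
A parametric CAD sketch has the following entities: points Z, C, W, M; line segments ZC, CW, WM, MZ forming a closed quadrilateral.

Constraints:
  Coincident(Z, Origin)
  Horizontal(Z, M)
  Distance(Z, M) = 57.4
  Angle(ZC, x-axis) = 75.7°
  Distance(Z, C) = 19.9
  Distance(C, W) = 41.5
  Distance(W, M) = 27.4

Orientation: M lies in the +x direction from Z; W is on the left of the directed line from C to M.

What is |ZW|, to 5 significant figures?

52.347

Z is at the origin; Z and M share the same y with |ZM| = 57.4 and M in +x, so M = (57.4, 0). ZC runs at 75.7° with |ZC| = 19.9, so C = (4.9153, 19.283). W is determined by |CW| = 41.5 and |WM| = 27.4 together: it lies at the intersection of circle(C, 41.5) and circle(M, 27.4). With |CM| = 55.915, the foot of the radical line on CM is 36.645 from C and the perpendicular offset is √(41.5² − 36.645²) = 19.479. Taking the left-of-CM solution: W = (46.029, 24.929).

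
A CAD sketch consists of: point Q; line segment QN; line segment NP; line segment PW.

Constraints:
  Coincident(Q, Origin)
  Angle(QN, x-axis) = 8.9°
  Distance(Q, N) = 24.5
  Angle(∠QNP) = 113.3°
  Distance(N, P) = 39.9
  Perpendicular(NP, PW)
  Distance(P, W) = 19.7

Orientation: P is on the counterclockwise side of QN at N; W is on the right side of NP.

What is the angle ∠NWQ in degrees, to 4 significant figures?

14.12°

Q is at the origin; QN runs at 8.9° with length 24.5, so N = 24.5·(cos 8.9°, sin 8.9°) = (24.21, 3.790). ∠QNP = 113.3°, so NP runs at 8.9° + (180° − 113.3°) = 75.60° from the x-axis; with |NP| = 39.9, P = N + 39.9·(cos 75.60°, sin 75.60°) = (34.13, 42.44). The perpendicularity gives PW at right angles to NP; with |PW| = 19.7 on the right of NP, W = P + 19.7·(0.9686, -0.2487) = (53.21, 37.54). Then cos ∠NWQ = WN·WQ / (|WN||WQ|), giving 14.12°.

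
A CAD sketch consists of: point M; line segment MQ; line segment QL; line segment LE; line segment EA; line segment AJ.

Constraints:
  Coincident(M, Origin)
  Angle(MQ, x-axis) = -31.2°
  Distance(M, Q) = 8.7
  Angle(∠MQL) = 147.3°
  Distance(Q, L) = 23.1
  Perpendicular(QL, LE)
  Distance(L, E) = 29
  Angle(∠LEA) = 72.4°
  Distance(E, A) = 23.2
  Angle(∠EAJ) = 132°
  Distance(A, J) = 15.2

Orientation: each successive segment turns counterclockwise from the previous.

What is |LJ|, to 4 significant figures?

29.54

M is at the origin; MQ runs at -31.2° with length 8.7, so Q = (7.442, -4.507). ∠MQL = 147.3° gives QL at 1.500° from the x-axis; with |QL| = 23.1, L = (30.53, -3.902). QL ⟂ LE, so LE runs at 91.50°; with |LE| = 29.0, E = (29.77, 25.09). ∠LEA = 72.4° gives EA at -160.9° from the x-axis; with |EA| = 23.2, A = (7.852, 17.50). ∠EAJ = 132.0° gives AJ at -112.9° from the x-axis; with |AJ| = 15.2, J = (1.937, 3.494). Then |LJ| = |J − L| = 29.54.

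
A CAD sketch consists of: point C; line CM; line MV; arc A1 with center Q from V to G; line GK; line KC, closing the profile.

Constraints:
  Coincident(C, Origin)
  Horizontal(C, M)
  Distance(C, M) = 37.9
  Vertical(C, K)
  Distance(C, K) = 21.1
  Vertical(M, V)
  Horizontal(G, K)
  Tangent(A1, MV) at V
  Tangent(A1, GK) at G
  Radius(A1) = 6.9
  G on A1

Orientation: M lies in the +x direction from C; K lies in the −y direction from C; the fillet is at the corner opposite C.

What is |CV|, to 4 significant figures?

40.47

The virtual corner opposite C is at (37.90, -21.10). The tangent condition forces QV to be normal to MV and the tangent condition forces QG to be normal to GK, with radius 6.9, so the center Q sits 6.9 in from both sides at Q = (31.00, -14.20). That places the tangent points at V = (37.90, -14.20) on MV and G = (31.00, -21.10) on GK. Then |CV| = |V − C| = 40.47.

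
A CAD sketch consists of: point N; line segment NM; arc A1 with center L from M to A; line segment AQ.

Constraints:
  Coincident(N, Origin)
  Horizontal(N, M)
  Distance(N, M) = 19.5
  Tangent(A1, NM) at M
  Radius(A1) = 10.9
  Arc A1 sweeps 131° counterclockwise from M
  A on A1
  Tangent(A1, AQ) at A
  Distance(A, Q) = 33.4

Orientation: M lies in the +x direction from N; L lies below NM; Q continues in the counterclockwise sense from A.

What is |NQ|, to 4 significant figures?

54.52

N is at the origin; NM is horizontal with |NM| = 19.5 and M on the +x side, so M = (19.50, 0.000). Since A1 is tangent to NM there, LM ⟂ NM, so L = M + (0, -10.9) = (19.50, -10.90). On A1, M sits at bearing 90° from L; a 131° counterclockwise sweep puts A at bearing 221°, so A = L + 10.9·(cos 221°, sin 221°) = (11.27, -18.05). The tangent condition forces LA to be normal to AQ, so AQ runs along (−sin 221°, cos 221°); with |AQ| = 33.4, Q = (33.19, -43.26). Then |NQ| = |Q − N| = 54.52.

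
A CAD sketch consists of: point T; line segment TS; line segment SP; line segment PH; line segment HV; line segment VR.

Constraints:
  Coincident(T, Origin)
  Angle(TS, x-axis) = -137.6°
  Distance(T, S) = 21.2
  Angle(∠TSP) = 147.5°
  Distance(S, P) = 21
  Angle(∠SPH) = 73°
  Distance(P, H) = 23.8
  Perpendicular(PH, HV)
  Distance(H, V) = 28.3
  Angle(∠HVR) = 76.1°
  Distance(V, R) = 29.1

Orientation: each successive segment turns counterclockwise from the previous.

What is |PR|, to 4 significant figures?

21.77

PH ⟂ HV, so HV runs at 91.90°; with |HV| = 28.3, V = (1.723, -5.497). ∠HVR = 76.1° gives VR at -164.2° from the x-axis; with |VR| = 29.1, R = (-26.28, -13.42). Then |PR| = |R − P| = 21.77.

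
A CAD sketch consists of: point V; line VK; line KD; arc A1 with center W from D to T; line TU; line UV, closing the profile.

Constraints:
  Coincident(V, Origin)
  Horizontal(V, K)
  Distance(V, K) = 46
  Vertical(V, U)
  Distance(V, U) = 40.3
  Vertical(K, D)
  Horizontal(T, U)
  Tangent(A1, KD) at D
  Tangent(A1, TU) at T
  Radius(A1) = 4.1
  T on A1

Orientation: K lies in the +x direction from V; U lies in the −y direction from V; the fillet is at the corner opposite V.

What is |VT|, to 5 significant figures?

58.135

V is at the origin; V and K share the same y with |VK| = 46.0 and K on the +x side, so K = (46.000, 0.0000). V and U share the same x with |VU| = 40.3 and U on the −y side, so U = (0.0000, -40.300). The virtual corner opposite V is at (46.000, -40.300). A1 meets KD tangentially, so WD is at right angles to KD and tangency of A1 to TU means the radius WT is perpendicular to TU, with radius 4.1, so the center W sits 4.1 in from both sides at W = (41.900, -36.200). That places the tangent points at D = (46.000, -36.200) on KD and T = (41.900, -40.300) on TU. Then |VT| = |T − V| = 58.135.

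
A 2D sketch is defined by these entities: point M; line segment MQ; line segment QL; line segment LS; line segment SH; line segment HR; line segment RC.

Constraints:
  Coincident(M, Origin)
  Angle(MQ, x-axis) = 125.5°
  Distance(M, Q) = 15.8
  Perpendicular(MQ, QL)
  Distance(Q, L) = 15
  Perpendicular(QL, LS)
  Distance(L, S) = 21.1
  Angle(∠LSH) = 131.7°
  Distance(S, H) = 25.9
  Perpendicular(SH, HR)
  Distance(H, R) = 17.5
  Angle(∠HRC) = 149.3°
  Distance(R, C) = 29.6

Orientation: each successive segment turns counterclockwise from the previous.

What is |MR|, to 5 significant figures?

18.571

∠LSH = 131.7° gives SH at -6.2000° from the x-axis; with |SH| = 25.9, H = (16.615, -15.823). SH is perpendicular to HR, so HR runs at 83.800°; with |HR| = 17.5, R = (18.504, 1.5751). Then |MR| = |R − M| = 18.571.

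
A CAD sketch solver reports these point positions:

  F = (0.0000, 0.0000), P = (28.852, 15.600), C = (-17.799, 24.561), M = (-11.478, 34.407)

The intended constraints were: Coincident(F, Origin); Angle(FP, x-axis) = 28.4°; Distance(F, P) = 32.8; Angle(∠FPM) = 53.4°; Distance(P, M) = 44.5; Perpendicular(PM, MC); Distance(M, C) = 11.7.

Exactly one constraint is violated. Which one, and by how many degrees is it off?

Perpendicular(PM, MC) — off by 7.70°.

F = (0.00, 0.00) ✓; FP at 28.40° ✓; |FP| = 32.80 ✓; ∠FPM = 53.40° ✓; |PM| = 44.50 ✓; ∠(PM, MC) = 82.30° ✗; |MC| = 11.70 ✓.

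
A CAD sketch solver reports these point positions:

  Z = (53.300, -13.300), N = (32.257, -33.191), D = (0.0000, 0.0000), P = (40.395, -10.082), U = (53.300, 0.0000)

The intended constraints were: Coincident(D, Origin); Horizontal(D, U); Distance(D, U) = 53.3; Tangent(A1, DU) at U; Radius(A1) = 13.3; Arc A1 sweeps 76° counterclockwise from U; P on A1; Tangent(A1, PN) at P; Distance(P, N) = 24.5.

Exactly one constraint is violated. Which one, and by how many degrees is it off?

Tangent(A1, PN) at P — off by 5.40°.

D = (0.00, 0.00) ✓; D.y = 0.00, U.y = 0.00 ✓; |DU| = 53.30 ✓; ∠(ZU, UD) = 90.00° ✓; |ZU| = 13.30 ✓; bearing(Z→P) − bearing(Z→U) = 76.00° ✓; |ZP| = 13.30 ✓; ∠(ZP, PN) = 95.40° ✗; |PN| = 24.50 ✓.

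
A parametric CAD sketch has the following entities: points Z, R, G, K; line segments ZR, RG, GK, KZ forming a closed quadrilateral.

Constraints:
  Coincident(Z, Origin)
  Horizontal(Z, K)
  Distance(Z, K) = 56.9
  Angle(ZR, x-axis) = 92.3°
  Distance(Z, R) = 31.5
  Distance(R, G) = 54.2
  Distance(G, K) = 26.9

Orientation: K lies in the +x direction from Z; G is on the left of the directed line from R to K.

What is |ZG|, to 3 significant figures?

59.0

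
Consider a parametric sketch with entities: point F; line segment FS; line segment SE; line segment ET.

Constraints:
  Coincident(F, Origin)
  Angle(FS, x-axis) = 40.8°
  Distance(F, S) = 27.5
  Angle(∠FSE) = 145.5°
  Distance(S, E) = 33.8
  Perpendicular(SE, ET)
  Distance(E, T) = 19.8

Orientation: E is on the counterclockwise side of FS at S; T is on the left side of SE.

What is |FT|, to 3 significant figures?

56.6

F is at the origin; FS runs at 40.8° with length 27.5, so S = 27.5·(cos 40.8°, sin 40.8°) = (20.8, 18.0). ∠FSE = 145.5°, so SE runs at 40.8° + (180° − 145.5°) = 75.3° from the x-axis; with |SE| = 33.8, E = S + 33.8·(cos 75.3°, sin 75.3°) = (29.4, 50.7). SE ⟂ ET; with |ET| = 19.8 on the left of SE, T = E + 19.8·(-0.967, 0.254) = (10.2, 55.7). Then |FT| = |T − F| = 56.6.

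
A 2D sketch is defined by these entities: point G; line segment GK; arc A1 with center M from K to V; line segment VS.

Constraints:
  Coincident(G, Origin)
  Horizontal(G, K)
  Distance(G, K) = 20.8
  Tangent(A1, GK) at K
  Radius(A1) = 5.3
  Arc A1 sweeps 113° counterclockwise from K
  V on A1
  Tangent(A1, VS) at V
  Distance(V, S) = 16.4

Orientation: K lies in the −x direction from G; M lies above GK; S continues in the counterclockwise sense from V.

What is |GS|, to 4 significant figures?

31.68

On A1, K sits at bearing -90° from M; a 113° counterclockwise sweep puts V at bearing 23°, so V = M + 5.3·(cos 23°, sin 23°) = (-15.92, 7.371). The tangent condition forces MV to be normal to VS, so VS runs along (−sin 23°, cos 23°); with |VS| = 16.4, S = (-22.33, 22.47). Then |GS| = |S − G| = 31.68.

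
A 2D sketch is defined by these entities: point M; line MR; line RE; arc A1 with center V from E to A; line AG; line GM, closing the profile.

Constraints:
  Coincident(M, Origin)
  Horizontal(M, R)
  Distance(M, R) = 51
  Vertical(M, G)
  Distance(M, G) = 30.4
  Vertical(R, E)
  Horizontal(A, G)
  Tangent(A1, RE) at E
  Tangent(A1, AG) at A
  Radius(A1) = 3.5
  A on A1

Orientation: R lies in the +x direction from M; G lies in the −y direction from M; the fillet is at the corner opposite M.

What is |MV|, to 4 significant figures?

54.59

M is at the origin; M and R share the same y with |MR| = 51.0 and R on the +x side, so R = (51.00, 0.000). M and G share the same x with |MG| = 30.4 and G on the −y side, so G = (0.000, -30.40). The virtual corner opposite M is at (51.00, -30.40). Tangency of A1 to RE means the radius VE is perpendicular to RE and the tangent condition forces VA to be normal to AG, with radius 3.5, so the center V sits 3.5 in from both sides at V = (47.50, -26.90). Then |MV| = |V − M| = 54.59.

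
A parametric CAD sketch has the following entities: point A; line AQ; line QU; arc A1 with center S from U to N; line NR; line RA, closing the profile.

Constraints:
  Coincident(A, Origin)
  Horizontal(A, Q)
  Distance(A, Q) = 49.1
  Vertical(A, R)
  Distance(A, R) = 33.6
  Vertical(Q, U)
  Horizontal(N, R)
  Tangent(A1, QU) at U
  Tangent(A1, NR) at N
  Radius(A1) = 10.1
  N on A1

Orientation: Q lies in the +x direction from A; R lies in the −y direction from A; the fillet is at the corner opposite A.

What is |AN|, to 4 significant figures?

51.48

The virtual corner opposite A is at (49.10, -33.60). A1 meets QU tangentially, so SU is at right angles to QU and tangency of A1 to NR means the radius SN is perpendicular to NR, with radius 10.1, so the center S sits 10.1 in from both sides at S = (39.00, -23.50). That places the tangent points at U = (49.10, -23.50) on QU and N = (39.00, -33.60) on NR. Then |AN| = |N − A| = 51.48.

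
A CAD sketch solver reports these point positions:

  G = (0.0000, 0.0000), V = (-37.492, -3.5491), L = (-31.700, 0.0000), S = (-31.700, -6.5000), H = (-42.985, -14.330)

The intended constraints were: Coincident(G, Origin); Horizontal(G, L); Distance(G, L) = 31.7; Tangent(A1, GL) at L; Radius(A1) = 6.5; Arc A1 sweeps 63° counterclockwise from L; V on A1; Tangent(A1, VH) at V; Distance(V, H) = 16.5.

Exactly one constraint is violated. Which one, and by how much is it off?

Distance(V, H) = 16.5 — off by 4.40.

G = (0.00, 0.00) ✓; G.y = 0.00, L.y = 0.00 ✓; |GL| = 31.70 ✓; ∠(SL, LG) = 90.00° ✓; |SL| = 6.500 ✓; bearing(S→V) − bearing(S→L) = 63.00° ✓; |SV| = 6.500 ✓; ∠(SV, VH) = 90.00° ✓; |VH| = 12.10 ✗.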